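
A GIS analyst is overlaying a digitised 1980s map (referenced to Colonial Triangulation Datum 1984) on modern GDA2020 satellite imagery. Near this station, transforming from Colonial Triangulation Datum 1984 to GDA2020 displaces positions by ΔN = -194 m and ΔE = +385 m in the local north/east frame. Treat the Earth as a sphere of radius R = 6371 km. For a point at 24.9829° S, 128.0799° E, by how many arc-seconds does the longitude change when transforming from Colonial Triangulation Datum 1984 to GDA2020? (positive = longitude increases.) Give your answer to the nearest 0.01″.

At latitude -24.9829°, cos φ = 0.906434.
One radian of longitude at latitude φ spans R cos φ, so Δλ = ΔE / (R cos φ) = 385.0 / (6371000 × 0.906434) = 6.6668e-05 rad = 13.751″.

Δλ = 13.75″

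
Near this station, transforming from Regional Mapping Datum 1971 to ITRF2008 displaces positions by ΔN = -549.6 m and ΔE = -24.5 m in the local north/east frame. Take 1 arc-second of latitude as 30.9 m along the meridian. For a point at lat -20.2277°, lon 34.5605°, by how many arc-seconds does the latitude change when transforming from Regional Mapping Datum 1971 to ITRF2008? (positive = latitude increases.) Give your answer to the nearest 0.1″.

Δφ = -17.8″

1″ of latitude = 30.90 m, so Δφ = -549.6 / 30.90 = -17.786″.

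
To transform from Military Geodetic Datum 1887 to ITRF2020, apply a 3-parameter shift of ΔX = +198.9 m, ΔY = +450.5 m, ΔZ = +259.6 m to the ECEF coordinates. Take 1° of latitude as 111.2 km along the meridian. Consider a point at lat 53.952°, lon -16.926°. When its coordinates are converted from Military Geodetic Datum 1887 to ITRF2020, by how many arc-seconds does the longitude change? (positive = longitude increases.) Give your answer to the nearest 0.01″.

sin φ = 0.808524, cos φ = 0.588463, sin λ = -0.291136, cos λ = 0.956682.
East component: ΔE = −sin λ·ΔX + cos λ·ΔY = −(-0.291136)(198.9) + (0.956682)(450.5) = 488.89 m.
1° of latitude spans 111200 m; at latitude φ, 1° of longitude spans that × cos φ = 65437.1 m, so Δλ = 488.89 / 65437.1 × 3600 = 26.896″.

Δλ = 26.90″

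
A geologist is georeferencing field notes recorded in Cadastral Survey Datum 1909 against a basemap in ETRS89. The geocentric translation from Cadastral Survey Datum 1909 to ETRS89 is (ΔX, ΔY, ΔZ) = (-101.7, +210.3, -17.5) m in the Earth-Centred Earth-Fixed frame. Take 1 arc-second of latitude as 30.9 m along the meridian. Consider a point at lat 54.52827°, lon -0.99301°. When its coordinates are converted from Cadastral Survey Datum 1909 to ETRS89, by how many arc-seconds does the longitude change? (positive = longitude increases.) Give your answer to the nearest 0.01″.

Δλ = 11.63″

sin φ = 0.814402, cos φ = 0.580301, sin λ = -0.017330, cos λ = 0.999850.
East component: ΔE = −sin λ·ΔX + cos λ·ΔY = −(-0.017330)(-101.7) + (0.999850)(210.3) = 208.51 m.
1° of latitude spans 3600 × 30.90 = 111240 m; at latitude φ, 1° of longitude spans that × cos φ = 64552.7 m, so Δλ = 208.51 / 64552.7 × 3600 = 11.628″.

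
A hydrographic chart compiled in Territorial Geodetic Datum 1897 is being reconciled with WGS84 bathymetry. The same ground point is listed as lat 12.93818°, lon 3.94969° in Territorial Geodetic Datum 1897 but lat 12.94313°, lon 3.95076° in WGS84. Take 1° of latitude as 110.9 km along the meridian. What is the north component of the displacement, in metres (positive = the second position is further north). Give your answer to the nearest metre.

ΔN = 549 m

Δφ = 12.94313° − 12.93818° = +0.00495°; Δλ = 3.95076° − 3.94969° = +0.00107°.
ΔN = Δφ × 110900 = 549.0 m; ΔE = Δλ × 110900 × cos(12.93818°) = +0.00107 × 110900 × 0.974612 = 115.7 m.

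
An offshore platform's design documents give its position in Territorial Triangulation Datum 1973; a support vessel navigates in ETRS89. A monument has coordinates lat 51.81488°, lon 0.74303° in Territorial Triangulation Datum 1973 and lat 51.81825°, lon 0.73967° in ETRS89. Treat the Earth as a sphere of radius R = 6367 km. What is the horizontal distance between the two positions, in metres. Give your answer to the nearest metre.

440 m

Δφ = 51.81825° − 51.81488° = +0.00337°; Δλ = 0.73967° − 0.74303° = -0.00336°.
1° along a meridian = πR/180 = 111125 m.
ΔN = Δφ × 111125 = 374.5 m; ΔE = Δλ × 111125 × cos(51.81488°) = -0.00336 × 111125 × 0.618204 = -230.8 m.
Distance = √(ΔE² + ΔN²) = √((-230.8)² + 374.5²) = 439.9 m.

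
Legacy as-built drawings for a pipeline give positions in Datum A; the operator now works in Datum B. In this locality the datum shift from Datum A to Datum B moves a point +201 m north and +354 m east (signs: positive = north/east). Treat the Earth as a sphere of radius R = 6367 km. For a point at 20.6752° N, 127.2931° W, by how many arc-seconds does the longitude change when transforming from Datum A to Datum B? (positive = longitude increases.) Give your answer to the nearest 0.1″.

At latitude 20.6752°, cos φ = 0.935597.
One radian of longitude at latitude φ spans R cos φ, so Δλ = ΔE / (R cos φ) = 354.0 / (6367000 × 0.935597) = 5.9426e-05 rad = 12.258″.

Δλ = 12.3″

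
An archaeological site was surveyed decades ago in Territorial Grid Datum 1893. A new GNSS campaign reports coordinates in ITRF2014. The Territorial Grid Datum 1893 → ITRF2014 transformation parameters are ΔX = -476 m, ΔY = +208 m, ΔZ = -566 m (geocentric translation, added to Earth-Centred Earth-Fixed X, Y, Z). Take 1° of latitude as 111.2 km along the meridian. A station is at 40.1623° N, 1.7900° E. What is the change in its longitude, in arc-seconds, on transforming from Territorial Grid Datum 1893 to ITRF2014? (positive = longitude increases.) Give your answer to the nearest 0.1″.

sin φ = 0.644955, cos φ = 0.764221, sin λ = 0.031236, cos λ = 0.999512.
East component: ΔE = −sin λ·ΔX + cos λ·ΔY = −(0.031236)(-476) + (0.999512)(208) = 222.77 m.
1° of latitude spans 111200 m; at latitude φ, 1° of longitude spans that × cos φ = 84981.3 m, so Δλ = 222.77 / 84981.3 × 3600 = 9.437″.

Δλ = 9.4″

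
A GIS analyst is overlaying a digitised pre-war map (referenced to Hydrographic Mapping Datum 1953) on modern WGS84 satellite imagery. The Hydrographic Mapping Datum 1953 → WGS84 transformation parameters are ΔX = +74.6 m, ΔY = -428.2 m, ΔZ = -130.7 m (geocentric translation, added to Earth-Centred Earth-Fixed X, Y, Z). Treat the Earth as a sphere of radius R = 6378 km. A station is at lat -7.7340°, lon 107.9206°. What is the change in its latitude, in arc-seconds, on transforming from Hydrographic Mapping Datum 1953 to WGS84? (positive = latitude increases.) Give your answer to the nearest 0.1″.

Δφ = -6.1″

sin φ = -0.134574, cos φ = 0.990904, sin λ = 0.951484, cos λ = -0.307699.
North component: ΔN = −sin φ cos λ·ΔX − sin φ sin λ·ΔY + cos φ·ΔZ = −(-0.134574)(-0.307699)(74.6) − (-0.134574)(0.951484)(-428.2) + (0.990904)(-130.7) = -187.43 m.
1° of latitude spans πR/180 = 111317 m, so Δφ = -187.43 / 111317 × 3600 = -6.061″.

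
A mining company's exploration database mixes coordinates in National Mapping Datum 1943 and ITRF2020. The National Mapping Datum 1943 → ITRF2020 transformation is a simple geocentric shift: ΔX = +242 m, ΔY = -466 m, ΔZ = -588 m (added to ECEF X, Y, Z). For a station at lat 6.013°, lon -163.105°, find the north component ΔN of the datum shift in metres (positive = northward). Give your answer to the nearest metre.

At φ = 6.013°, λ = -163.105°: sin φ = 0.104754, cos φ = 0.994498, sin λ = -0.290619, cos λ = -0.956839.
ΔN = −sin φ cos λ·ΔX − sin φ sin λ·ΔY + cos φ·ΔZ = −(0.104754)(-0.956839)(242) − (0.104754)(-0.290619)(-466) + (0.994498)(-588) = -574.70 m.

ΔN = -575 m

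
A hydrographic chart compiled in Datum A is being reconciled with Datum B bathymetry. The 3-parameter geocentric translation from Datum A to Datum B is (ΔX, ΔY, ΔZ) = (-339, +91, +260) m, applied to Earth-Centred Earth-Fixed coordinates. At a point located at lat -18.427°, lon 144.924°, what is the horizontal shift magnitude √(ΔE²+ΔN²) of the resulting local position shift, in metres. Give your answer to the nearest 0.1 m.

371.0 m

At φ = -18.427°, λ = 144.924°: sin φ = -0.316096, cos φ = 0.948727, sin λ = 0.574662, cos λ = -0.818391.
ΔE = −sin λ·ΔX + cos λ·ΔY = −(0.574662)·(-339) + (-0.818391)·(91) = 120.34 m.
ΔN = −sin φ cos λ·ΔX − sin φ sin λ·ΔY + cos φ·ΔZ = −(-0.316096)(-0.818391)(-339) − (-0.316096)(0.574662)(91) + (0.948727)(260) = 350.90 m.
Horizontal magnitude = √(ΔE² + ΔN²) = √(120.34² + 350.90²) = 370.96 m.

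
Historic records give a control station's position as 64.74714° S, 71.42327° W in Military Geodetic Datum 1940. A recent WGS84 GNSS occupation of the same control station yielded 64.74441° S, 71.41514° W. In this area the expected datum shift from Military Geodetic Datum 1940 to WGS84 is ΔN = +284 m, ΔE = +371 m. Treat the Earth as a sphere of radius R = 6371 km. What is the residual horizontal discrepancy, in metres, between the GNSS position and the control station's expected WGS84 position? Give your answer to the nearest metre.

24 m

Observed coordinate differences: Δφ = +0.00273°, Δλ = +0.00813°.
Converting to metres (1° lat = 111195 m, cos φ = 0.426614): observed ΔN = 303.6 m, observed ΔE = 385.7 m.
Subtracting the expected shift leaves a residual of 303.6 − (284) = 19.6 m north and 385.7 − (371) = 14.7 m east.
Residual distance = √(19.6² + 14.7²) = 24.4 m.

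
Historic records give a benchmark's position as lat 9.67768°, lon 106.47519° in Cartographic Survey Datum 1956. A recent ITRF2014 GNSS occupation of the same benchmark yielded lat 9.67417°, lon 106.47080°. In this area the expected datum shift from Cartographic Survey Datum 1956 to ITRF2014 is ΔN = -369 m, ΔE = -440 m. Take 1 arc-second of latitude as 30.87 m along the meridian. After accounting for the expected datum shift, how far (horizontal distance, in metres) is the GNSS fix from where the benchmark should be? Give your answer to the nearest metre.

Observed coordinate differences: Δφ = -0.00351°, Δλ = -0.00439°.
Converting to metres (1° lat = 111132 m, cos φ = 0.985769): observed ΔN = -390.1 m, observed ΔE = -480.9 m.
Subtracting the expected shift leaves a residual of -390.1 − (-369) = -21.1 m north and -480.9 − (-440) = -40.9 m east.
Residual distance = √((-21.1)² + (-40.9)²) = 46.0 m.

46 m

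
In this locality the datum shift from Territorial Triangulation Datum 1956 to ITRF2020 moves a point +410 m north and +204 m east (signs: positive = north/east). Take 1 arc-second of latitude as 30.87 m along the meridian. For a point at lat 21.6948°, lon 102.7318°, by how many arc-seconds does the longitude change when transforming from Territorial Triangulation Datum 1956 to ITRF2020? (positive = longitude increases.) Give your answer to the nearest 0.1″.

Δλ = 7.1″

At latitude 21.6948°, cos φ = 0.929166.
1″ of longitude at this latitude = 30.87 × cos φ = 28.6834 m, so Δλ = 204.0 / 28.6834 = 7.112″.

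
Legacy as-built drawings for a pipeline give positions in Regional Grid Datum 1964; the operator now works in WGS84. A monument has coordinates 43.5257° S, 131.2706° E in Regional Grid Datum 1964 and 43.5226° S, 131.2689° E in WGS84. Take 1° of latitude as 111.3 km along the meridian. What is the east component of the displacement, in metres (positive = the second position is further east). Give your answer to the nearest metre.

ΔE = -137 m

Δφ = -43.5226° − -43.5257° = +0.0031°; Δλ = 131.2689° − 131.2706° = -0.0017°.
ΔN = Δφ × 111300 = 345.0 m; ΔE = Δλ × 111300 × cos(-43.5257°) = -0.0017 × 111300 × 0.725066 = -137.2 m.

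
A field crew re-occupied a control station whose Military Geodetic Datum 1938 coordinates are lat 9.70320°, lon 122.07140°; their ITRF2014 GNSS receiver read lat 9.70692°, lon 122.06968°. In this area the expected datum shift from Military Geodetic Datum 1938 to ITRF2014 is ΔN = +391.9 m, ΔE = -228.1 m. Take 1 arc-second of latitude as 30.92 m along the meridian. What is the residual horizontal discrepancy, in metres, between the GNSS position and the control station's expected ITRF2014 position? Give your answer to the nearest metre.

Observed coordinate differences: Δφ = +0.00372°, Δλ = -0.00172°.
Converting to metres (1° lat = 111312 m, cos φ = 0.985694): observed ΔN = 414.1 m, observed ΔE = -188.7 m.
Subtracting the expected shift leaves a residual of 414.1 − (391.9) = 22.2 m north and -188.7 − (-228.1) = 39.4 m east.
Residual distance = √(22.2² + 39.4²) = 45.2 m.

45 m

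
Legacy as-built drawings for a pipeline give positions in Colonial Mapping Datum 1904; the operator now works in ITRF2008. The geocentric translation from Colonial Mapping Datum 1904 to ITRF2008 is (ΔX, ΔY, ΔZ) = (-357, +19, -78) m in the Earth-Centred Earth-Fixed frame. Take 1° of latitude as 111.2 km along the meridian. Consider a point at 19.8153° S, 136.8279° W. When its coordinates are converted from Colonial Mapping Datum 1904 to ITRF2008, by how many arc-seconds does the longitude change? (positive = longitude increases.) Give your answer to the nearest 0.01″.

sin φ = -0.338989, cos φ = 0.940790, sin λ = -0.684192, cos λ = -0.729302.
East component: ΔE = −sin λ·ΔX + cos λ·ΔY = −(-0.684192)(-357) + (-0.729302)(19) = -258.11 m.
1° of latitude spans 111200 m; at latitude φ, 1° of longitude spans that × cos φ = 104615.9 m, so Δλ = -258.11 / 104615.9 × 3600 = -8.882″.

Δλ = -8.88″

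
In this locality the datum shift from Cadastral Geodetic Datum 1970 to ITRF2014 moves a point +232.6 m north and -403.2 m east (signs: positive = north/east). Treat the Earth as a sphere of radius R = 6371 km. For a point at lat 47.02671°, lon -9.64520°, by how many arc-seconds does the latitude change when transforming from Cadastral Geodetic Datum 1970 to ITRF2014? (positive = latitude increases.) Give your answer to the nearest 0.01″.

On a sphere of radius R, 1 rad of latitude = R, so Δφ = ΔN / R = 232.6 / 6371000 = 3.6509e-05 rad = 7.531″.

Δφ = 7.53″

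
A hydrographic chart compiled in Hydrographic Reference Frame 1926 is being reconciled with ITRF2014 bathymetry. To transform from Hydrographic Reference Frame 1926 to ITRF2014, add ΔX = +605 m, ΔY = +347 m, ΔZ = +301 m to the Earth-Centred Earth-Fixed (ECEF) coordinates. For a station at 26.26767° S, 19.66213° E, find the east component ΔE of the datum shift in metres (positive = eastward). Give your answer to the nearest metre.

The local east axis at (φ, λ) is (−sin λ, cos λ, 0), so ΔE = −sin(19.66213°)·605 + cos(19.66213°)·347 = 123.20 m.

ΔE = 123 m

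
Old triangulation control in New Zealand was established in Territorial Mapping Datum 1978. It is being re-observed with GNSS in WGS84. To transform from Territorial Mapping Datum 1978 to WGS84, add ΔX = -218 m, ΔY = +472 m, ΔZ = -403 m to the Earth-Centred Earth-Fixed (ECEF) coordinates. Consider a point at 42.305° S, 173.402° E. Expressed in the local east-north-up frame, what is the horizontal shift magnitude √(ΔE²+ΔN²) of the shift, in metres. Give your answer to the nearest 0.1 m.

458.7 m

At φ = -42.305°, λ = 173.402°: sin φ = -0.673077, cos φ = 0.739572, sin λ = 0.114902, cos λ = -0.993377.
ΔE = −sin λ·ΔX + cos λ·ΔY = −(0.114902)·(-218) + (-0.993377)·(472) = -443.83 m.
ΔN = −sin φ cos λ·ΔX − sin φ sin λ·ΔY + cos φ·ΔZ = −(-0.673077)(-0.993377)(-218) − (-0.673077)(0.114902)(472) + (0.739572)(-403) = -115.79 m.
Horizontal magnitude = √(ΔE² + ΔN²) = √((-443.83)² + (-115.79)²) = 458.68 m.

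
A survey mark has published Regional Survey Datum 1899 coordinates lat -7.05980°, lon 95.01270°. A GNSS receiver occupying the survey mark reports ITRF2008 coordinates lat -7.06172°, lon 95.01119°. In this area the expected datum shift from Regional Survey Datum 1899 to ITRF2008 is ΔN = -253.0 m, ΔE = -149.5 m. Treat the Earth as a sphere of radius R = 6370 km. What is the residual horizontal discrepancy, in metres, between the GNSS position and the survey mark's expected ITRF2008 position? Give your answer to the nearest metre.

Observed coordinate differences: Δφ = -0.00192°, Δλ = -0.00151°.
Converting to metres (1° lat = 111177 m, cos φ = 0.992418): observed ΔN = -213.5 m, observed ΔE = -166.6 m.
Subtracting the expected shift leaves a residual of -213.5 − (-253.0) = 39.5 m north and -166.6 − (-149.5) = -17.1 m east.
Residual distance = √(39.5² + (-17.1)²) = 43.1 m.

43 m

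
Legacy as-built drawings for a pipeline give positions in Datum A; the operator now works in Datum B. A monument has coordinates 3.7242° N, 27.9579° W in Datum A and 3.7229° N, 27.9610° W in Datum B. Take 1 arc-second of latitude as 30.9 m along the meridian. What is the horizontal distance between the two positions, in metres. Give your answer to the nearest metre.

373 m

Δφ = 3.7229° − 3.7242° = -0.0013°; Δλ = -27.9610° − -27.9579° = -0.0031°.
1° of latitude = 3600 × 30.90 = 111240 m.
ΔN = Δφ × 111240 = -144.6 m; ΔE = Δλ × 111240 × cos(3.7242°) = -0.0031 × 111240 × 0.997888 = -344.1 m.
Distance = √(ΔE² + ΔN²) = √((-344.1)² + (-144.6)²) = 373.3 m.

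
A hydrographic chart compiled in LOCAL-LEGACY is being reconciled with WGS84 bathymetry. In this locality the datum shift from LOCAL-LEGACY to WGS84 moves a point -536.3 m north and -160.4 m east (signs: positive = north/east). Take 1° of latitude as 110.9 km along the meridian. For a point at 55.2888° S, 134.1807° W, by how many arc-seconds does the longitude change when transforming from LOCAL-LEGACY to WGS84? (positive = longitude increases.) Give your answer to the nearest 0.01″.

Δλ = -9.14″

At latitude -55.2888°, cos φ = 0.569440.
1° of longitude at this latitude = 110.9 × cos φ = 63.15 km, so Δλ = -160.4 / 63150.9 = -0.0025399° = -9.144″.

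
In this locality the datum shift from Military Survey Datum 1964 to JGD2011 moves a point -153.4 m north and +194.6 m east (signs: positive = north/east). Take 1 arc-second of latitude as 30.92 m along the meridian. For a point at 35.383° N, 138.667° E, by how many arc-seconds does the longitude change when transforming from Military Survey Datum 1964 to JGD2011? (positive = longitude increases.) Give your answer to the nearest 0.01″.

At latitude 35.383°, cos φ = 0.815300.
1″ of longitude at this latitude = 30.92 × cos φ = 25.2091 m, so Δλ = 194.6 / 25.2091 = 7.719″.

Δλ = 7.72″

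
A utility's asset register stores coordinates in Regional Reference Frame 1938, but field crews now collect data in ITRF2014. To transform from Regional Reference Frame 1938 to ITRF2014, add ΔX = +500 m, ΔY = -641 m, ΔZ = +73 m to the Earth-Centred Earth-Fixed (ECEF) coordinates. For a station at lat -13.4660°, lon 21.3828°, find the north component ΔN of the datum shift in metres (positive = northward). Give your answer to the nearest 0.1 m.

The local north axis is (−sin φ cos λ, −sin φ sin λ, cos φ), giving ΔN = 108.419 − 54.423 + 70.993 = 124.99 m.

ΔN = 125.0 m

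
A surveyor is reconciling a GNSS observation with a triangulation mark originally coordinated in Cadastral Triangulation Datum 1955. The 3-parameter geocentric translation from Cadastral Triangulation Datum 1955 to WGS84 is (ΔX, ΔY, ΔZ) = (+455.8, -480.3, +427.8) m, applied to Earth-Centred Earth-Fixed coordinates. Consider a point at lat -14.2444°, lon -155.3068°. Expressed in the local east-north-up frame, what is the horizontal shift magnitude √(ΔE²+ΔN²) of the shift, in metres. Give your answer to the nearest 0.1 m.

723.9 m

The local east axis at (φ, λ) is (−sin λ, cos λ, 0), so ΔE = −sin(-155.3068°)·455.8 + cos(-155.3068°)·(-480.3) = 626.79 m.
The local north axis is (−sin φ cos λ, −sin φ sin λ, cos φ), giving ΔN = -101.898 + 49.372 + 414.647 = 362.12 m.
Horizontal magnitude = √(ΔE² + ΔN²) = √(626.79² + 362.12²) = 723.88 m.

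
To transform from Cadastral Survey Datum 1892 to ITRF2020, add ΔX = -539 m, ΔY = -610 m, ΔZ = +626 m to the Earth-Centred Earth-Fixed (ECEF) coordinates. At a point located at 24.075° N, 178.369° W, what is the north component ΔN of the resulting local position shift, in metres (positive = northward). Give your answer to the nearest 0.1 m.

At φ = 24.075°, λ = -178.369°: sin φ = 0.407932, cos φ = 0.913012, sin λ = -0.028462, cos λ = -0.999595.
ΔN = −sin φ cos λ·ΔX − sin φ sin λ·ΔY + cos φ·ΔZ = −(0.407932)(-0.999595)(-539) − (0.407932)(-0.028462)(-610) + (0.913012)(626) = 344.68 m.

ΔN = 344.7 m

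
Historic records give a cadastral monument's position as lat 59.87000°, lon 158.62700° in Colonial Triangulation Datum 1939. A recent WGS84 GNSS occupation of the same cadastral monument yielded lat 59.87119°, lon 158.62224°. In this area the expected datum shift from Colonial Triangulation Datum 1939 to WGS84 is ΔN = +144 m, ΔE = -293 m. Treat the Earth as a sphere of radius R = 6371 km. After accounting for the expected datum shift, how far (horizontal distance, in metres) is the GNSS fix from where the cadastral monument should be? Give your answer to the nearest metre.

30 m

Observed coordinate differences: Δφ = +0.00119°, Δλ = -0.00476°.
Converting to metres (1° lat = 111195 m, cos φ = 0.501964): observed ΔN = 132.3 m, observed ΔE = -265.7 m.
Subtracting the expected shift leaves a residual of 132.3 − (144) = -11.7 m north and -265.7 − (-293) = 27.3 m east.
Residual distance = √((-11.7)² + 27.3²) = 29.7 m.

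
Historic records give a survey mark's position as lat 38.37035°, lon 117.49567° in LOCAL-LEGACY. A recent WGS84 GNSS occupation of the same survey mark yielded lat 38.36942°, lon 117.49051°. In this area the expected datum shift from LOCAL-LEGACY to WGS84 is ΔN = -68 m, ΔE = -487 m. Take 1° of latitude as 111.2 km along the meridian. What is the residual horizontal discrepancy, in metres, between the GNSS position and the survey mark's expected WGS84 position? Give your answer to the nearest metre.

51 m

Observed coordinate differences: Δφ = -0.00093°, Δλ = -0.00516°.
Converting to metres (1° lat = 111200 m, cos φ = 0.784015): observed ΔN = -103.4 m, observed ΔE = -449.9 m.
Subtracting the expected shift leaves a residual of -103.4 − (-68) = -35.4 m north and -449.9 − (-487) = 37.1 m east.
Residual distance = √((-35.4)² + 37.1²) = 51.3 m.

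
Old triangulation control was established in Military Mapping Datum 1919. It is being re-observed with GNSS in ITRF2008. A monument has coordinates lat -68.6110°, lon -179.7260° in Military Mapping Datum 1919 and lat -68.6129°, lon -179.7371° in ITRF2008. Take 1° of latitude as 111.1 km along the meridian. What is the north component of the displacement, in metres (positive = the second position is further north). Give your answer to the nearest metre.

Δφ = -68.6129° − -68.6110° = -0.0019°; Δλ = -179.7371° − -179.7260° = -0.0111°.
ΔN = Δφ × 111100 = -211.1 m; ΔE = Δλ × 111100 × cos(-68.6110°) = -0.0111 × 111100 × 0.364698 = -449.7 m.

ΔN = -211 m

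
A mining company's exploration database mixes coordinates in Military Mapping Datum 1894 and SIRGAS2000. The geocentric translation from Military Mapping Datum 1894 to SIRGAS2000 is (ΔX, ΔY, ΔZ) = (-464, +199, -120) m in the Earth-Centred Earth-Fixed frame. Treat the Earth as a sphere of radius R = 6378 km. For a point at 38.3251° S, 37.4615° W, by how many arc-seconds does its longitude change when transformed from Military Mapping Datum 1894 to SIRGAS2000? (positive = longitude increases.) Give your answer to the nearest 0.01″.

sin φ = -0.620123, cos φ = 0.784505, sin λ = -0.608228, cos λ = 0.793762.
East component: ΔE = −sin λ·ΔX + cos λ·ΔY = −(-0.608228)(-464) + (0.793762)(199) = -124.26 m.
1° of latitude spans πR/180 = 111317 m; at latitude φ, 1° of longitude spans that × cos φ = 87328.8 m, so Δλ = -124.26 / 87328.8 × 3600 = -5.122″.

Δλ = -5.12″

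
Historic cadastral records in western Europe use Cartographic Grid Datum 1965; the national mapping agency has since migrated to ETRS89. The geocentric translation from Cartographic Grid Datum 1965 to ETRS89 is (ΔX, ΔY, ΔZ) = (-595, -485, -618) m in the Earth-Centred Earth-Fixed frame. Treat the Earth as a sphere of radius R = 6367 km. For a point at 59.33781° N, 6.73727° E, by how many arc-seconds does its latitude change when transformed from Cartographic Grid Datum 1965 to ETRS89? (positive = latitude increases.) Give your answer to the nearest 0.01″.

Δφ = 7.84″

sin φ = 0.860189, cos φ = 0.509975, sin λ = 0.117317, cos λ = 0.993095.
North component: ΔN = −sin φ cos λ·ΔX − sin φ sin λ·ΔY + cos φ·ΔZ = −(0.860189)(0.993095)(-595) − (0.860189)(0.117317)(-485) + (0.509975)(-618) = 242.06 m.
1° of latitude spans πR/180 = 111125 m, so Δφ = 242.06 / 111125 × 3600 = 7.842″.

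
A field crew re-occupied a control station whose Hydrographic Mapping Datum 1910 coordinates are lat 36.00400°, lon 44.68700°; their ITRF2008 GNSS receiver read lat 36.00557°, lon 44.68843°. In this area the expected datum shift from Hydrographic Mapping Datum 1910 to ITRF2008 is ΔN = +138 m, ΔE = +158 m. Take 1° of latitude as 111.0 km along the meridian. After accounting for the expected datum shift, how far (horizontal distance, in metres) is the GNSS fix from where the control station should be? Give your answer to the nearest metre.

47 m

Observed coordinate differences: Δφ = +0.00157°, Δλ = +0.00143°.
Converting to metres (1° lat = 111000 m, cos φ = 0.808976): observed ΔN = 174.3 m, observed ΔE = 128.4 m.
Subtracting the expected shift leaves a residual of 174.3 − (138) = 36.3 m north and 128.4 − (158) = -29.6 m east.
Residual distance = √(36.3² + (-29.6)²) = 46.8 m.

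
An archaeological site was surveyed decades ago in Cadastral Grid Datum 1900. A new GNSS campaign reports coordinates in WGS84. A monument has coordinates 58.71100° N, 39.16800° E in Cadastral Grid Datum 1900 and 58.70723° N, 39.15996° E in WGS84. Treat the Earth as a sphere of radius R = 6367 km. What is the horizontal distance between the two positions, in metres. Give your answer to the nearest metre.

625 m

Δφ = 58.70723° − 58.71100° = -0.00377°; Δλ = 39.15996° − 39.16800° = -0.00804°.
1° along a meridian = πR/180 = 111125 m.
ΔN = Δφ × 111125 = -418.9 m; ΔE = Δλ × 111125 × cos(58.71100°) = -0.00804 × 111125 × 0.519355 = -464.0 m.
Distance = √(ΔE² + ΔN²) = √((-464.0)² + (-418.9)²) = 625.2 m.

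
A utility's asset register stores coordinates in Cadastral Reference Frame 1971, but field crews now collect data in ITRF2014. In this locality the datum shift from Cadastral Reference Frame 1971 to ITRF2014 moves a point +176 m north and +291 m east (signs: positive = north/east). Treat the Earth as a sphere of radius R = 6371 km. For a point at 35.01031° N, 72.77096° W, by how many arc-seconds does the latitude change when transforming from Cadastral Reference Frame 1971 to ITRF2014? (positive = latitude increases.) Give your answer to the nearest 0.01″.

Δφ = 5.70″

On a sphere of radius R, 1 rad of latitude = R, so Δφ = ΔN / R = 176.0 / 6371000 = 2.7625e-05 rad = 5.698″.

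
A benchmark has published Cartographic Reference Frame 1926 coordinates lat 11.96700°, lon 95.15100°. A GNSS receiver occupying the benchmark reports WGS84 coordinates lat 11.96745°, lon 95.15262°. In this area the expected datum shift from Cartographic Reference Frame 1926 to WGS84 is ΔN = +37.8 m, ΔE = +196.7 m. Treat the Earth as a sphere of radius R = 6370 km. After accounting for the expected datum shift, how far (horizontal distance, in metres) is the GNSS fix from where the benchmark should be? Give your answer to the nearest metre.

24 m

Observed coordinate differences: Δφ = +0.00045°, Δλ = +0.00162°.
Converting to metres (1° lat = 111177 m, cos φ = 0.978267): observed ΔN = 50.0 m, observed ΔE = 176.2 m.
Subtracting the expected shift leaves a residual of 50.0 − (37.8) = 12.2 m north and 176.2 − (196.7) = -20.5 m east.
Residual distance = √(12.2² + (-20.5)²) = 23.9 m.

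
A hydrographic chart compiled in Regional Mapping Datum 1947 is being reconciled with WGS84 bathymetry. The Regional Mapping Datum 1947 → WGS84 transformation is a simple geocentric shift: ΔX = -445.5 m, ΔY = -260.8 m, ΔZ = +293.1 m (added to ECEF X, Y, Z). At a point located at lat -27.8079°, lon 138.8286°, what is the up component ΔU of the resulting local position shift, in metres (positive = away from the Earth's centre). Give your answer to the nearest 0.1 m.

ΔU = 8.0 m

At φ = -27.8079°, λ = 138.8286°: sin φ = -0.466509, cos φ = 0.884517, sin λ = 0.658314, cos λ = -0.752744.
ΔU = cos φ cos λ·ΔX + cos φ sin λ·ΔY + sin φ·ΔZ = (0.884517)(-0.752744)(-445.5) + (0.884517)(0.658314)(-260.8) + (-0.466509)(293.1) = 8.03 m.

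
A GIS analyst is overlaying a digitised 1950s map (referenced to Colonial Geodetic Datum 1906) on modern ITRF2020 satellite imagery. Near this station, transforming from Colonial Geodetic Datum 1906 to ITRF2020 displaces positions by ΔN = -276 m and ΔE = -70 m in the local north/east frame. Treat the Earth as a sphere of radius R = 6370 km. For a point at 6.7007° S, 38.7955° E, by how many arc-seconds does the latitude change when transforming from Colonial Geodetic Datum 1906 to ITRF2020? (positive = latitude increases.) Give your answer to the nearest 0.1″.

Δφ = -8.9″

On a sphere of radius R, 1 rad of latitude = R, so Δφ = ΔN / R = -276.0 / 6370000 = -4.3328e-05 rad = -8.937″.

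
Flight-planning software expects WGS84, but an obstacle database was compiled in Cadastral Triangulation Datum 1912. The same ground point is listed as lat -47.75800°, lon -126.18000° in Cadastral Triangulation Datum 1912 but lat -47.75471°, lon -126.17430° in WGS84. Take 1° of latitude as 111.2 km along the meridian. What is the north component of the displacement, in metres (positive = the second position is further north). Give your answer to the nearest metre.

ΔN = 366 m

Δφ = -47.75471° − -47.75800° = +0.00329°; Δλ = -126.17430° − -126.18000° = +0.00570°.
ΔN = Δφ × 111200 = 365.8 m; ΔE = Δλ × 111200 × cos(-47.75800°) = +0.00570 × 111200 × 0.672263 = 426.1 m.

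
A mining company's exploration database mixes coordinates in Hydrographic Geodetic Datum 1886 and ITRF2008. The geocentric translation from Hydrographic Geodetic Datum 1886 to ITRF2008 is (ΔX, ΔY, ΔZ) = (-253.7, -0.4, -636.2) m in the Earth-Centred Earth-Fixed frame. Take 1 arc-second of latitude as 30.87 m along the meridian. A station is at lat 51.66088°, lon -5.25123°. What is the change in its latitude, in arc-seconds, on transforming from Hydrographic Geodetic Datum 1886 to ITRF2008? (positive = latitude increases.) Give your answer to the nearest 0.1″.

Δφ = -6.4″

sin φ = 0.784353, cos φ = 0.620315, sin λ = -0.091523, cos λ = 0.995803.
North component: ΔN = −sin φ cos λ·ΔX − sin φ sin λ·ΔY + cos φ·ΔZ = −(0.784353)(0.995803)(-253.7) − (0.784353)(-0.091523)(-0.4) + (0.620315)(-636.2) = -196.52 m.
1° of latitude spans 3600 × 30.87 = 111132 m, so Δφ = -196.52 / 111132 × 3600 = -6.366″.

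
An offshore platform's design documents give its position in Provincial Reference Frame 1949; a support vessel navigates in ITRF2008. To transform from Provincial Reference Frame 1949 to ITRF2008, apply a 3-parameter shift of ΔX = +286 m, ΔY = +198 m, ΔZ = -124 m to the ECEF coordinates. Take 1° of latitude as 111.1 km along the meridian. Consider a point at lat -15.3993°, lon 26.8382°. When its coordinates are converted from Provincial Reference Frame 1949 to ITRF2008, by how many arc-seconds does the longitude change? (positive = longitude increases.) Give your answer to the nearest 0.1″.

Δλ = 1.6″

sin φ = -0.265544, cos φ = 0.964099, sin λ = 0.451473, cos λ = 0.892285.
East component: ΔE = −sin λ·ΔX + cos λ·ΔY = −(0.451473)(286) + (0.892285)(198) = 47.55 m.
1° of latitude spans 111100 m; at latitude φ, 1° of longitude spans that × cos φ = 107111.4 m, so Δλ = 47.55 / 107111.4 × 3600 = 1.598″.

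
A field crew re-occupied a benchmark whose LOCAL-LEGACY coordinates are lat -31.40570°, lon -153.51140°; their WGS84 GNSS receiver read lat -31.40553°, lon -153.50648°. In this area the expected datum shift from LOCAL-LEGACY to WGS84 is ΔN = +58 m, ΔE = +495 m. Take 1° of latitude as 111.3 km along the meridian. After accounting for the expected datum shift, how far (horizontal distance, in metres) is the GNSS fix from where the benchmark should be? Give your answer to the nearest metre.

48 m

Observed coordinate differences: Δφ = +0.00017°, Δλ = +0.00492°.
Converting to metres (1° lat = 111300 m, cos φ = 0.853499): observed ΔN = 18.9 m, observed ΔE = 467.4 m.
Subtracting the expected shift leaves a residual of 18.9 − (58) = -39.1 m north and 467.4 − (495) = -27.6 m east.
Residual distance = √((-39.1)² + (-27.6)²) = 47.9 m.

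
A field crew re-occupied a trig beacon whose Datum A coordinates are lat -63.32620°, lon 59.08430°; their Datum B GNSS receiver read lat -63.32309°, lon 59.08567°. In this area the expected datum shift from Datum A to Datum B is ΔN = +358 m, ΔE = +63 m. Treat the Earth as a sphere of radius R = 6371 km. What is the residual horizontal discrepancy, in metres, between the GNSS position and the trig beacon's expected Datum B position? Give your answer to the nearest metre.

Observed coordinate differences: Δφ = +0.00311°, Δλ = +0.00137°.
Converting to metres (1° lat = 111195 m, cos φ = 0.448910): observed ΔN = 345.8 m, observed ΔE = 68.4 m.
Subtracting the expected shift leaves a residual of 345.8 − (358) = -12.2 m north and 68.4 − (63) = 5.4 m east.
Residual distance = √((-12.2)² + 5.4²) = 13.3 m.

13 m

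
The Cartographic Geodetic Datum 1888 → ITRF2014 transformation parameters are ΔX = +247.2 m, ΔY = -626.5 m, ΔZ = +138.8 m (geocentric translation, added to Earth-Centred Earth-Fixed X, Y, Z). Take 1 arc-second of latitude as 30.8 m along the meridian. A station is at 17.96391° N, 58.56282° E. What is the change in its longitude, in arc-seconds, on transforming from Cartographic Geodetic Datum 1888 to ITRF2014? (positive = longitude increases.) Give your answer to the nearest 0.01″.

sin φ = 0.308418, cos φ = 0.951251, sin λ = 0.853213, cos λ = 0.521563.
East component: ΔE = −sin λ·ΔX + cos λ·ΔY = −(0.853213)(247.2) + (0.521563)(-626.5) = -537.67 m.
1° of latitude spans 3600 × 30.80 = 110880 m; at latitude φ, 1° of longitude spans that × cos φ = 105474.7 m, so Δλ = -537.67 / 105474.7 × 3600 = -18.352″.

Δλ = -18.35″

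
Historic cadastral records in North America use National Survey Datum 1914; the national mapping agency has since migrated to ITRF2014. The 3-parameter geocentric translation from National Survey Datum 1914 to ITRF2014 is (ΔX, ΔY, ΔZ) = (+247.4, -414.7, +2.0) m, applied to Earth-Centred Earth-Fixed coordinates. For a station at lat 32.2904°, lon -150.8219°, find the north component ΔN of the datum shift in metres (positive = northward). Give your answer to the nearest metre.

ΔN = 9 m

At φ = 32.2904°, λ = -150.8219°: sin φ = 0.534211, cos φ = 0.845351, sin λ = -0.487526, cos λ = -0.873108.
ΔN = −sin φ cos λ·ΔX − sin φ sin λ·ΔY + cos φ·ΔZ = −(0.534211)(-0.873108)(247.4) − (0.534211)(-0.487526)(-414.7) + (0.845351)(2.0) = 9.08 m.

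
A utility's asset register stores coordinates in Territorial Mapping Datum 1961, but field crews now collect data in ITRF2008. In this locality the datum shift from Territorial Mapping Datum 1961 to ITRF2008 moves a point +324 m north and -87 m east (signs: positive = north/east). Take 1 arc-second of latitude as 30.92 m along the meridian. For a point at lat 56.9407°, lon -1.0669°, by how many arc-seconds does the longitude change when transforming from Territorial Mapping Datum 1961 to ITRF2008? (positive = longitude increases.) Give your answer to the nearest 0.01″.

At latitude 56.9407°, cos φ = 0.545507.
1″ of longitude at this latitude = 30.92 × cos φ = 16.8671 m, so Δλ = -87.0 / 16.8671 = -5.158″.

Δλ = -5.16″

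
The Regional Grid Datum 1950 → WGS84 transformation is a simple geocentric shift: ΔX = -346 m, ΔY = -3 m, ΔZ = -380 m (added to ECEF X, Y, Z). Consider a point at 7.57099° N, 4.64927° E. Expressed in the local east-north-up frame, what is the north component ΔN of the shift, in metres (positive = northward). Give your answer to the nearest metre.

At φ = 7.57099°, λ = 4.64927°: sin φ = 0.131755, cos φ = 0.991282, sin λ = 0.081056, cos λ = 0.996710.
ΔN = −sin φ cos λ·ΔX − sin φ sin λ·ΔY + cos φ·ΔZ = −(0.131755)(0.996710)(-346) − (0.131755)(0.081056)(-3) + (0.991282)(-380) = -331.22 m.

ΔN = -331 m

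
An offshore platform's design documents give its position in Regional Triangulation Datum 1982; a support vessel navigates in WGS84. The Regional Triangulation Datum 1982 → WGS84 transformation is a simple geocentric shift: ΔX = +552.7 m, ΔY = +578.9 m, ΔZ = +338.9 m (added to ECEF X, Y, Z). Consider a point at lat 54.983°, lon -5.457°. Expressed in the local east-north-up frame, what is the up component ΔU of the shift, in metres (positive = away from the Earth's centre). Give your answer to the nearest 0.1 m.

ΔU = 561.7 m

At φ = 54.983°, λ = -5.457°: sin φ = 0.818982, cos φ = 0.573819, sin λ = -0.095099, cos λ = 0.995468.
ΔU = cos φ cos λ·ΔX + cos φ sin λ·ΔY + sin φ·ΔZ = (0.573819)(0.995468)(552.7) + (0.573819)(-0.095099)(578.9) + (0.818982)(338.9) = 561.68 m.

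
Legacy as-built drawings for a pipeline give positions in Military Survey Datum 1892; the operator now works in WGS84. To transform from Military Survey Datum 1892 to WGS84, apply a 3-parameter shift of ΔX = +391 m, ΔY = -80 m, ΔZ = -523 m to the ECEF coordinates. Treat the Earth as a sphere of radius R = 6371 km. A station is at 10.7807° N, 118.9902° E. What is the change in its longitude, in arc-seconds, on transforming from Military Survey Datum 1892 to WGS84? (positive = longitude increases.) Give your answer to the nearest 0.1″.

sin φ = 0.187050, cos φ = 0.982350, sin λ = 0.874703, cos λ = -0.484660.
East component: ΔE = −sin λ·ΔX + cos λ·ΔY = −(0.874703)(391) + (-0.484660)(-80) = -303.24 m.
1° of latitude spans πR/180 = 111195 m; at latitude φ, 1° of longitude spans that × cos φ = 109232.4 m, so Δλ = -303.24 / 109232.4 × 3600 = -9.994″.

Δλ = -10.0″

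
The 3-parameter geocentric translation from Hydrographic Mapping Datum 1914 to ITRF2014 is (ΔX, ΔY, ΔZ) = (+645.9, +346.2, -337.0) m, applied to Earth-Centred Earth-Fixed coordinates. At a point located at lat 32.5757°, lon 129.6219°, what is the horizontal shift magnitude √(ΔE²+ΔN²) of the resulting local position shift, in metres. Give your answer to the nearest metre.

747 m

At φ = 32.5757°, λ = 129.6219°: sin φ = 0.538413, cos φ = 0.842681, sin λ = 0.770270, cos λ = -0.637718.
ΔE = −sin λ·ΔX + cos λ·ΔY = −(0.770270)·(645.9) + (-0.637718)·(346.2) = -718.30 m.
ΔN = −sin φ cos λ·ΔX − sin φ sin λ·ΔY + cos φ·ΔZ = −(0.538413)(-0.637718)(645.9) − (0.538413)(0.770270)(346.2) + (0.842681)(-337.0) = -205.79 m.
Horizontal magnitude = √(ΔE² + ΔN²) = √((-718.30)² + (-205.79)²) = 747.19 m.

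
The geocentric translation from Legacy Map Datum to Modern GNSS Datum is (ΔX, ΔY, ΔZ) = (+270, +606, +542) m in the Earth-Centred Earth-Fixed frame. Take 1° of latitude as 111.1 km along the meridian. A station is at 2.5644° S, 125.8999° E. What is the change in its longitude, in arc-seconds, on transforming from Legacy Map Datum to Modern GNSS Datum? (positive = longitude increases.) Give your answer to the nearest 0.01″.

sin φ = -0.044742, cos φ = 0.998999, sin λ = 0.810043, cos λ = -0.586371.
East component: ΔE = −sin λ·ΔX + cos λ·ΔY = −(0.810043)(270) + (-0.586371)(606) = -574.05 m.
1° of latitude spans 111100 m; at latitude φ, 1° of longitude spans that × cos φ = 110988.7 m, so Δλ = -574.05 / 110988.7 × 3600 = -18.620″.

Δλ = -18.62″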